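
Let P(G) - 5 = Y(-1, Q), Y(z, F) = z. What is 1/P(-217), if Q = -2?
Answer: ¼ ≈ 0.25000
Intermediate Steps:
P(G) = 4 (P(G) = 5 - 1 = 4)
1/P(-217) = 1/4 = ¼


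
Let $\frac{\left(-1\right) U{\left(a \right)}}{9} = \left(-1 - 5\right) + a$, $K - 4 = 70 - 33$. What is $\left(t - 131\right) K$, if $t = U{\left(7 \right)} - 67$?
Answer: $-8487$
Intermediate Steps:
$K = 41$ ($K = 4 + \left(70 - 33\right) = 4 + 37 = 41$)
$U{\left(a \right)} = 54 - 9 a$ ($U{\left(a \right)} = - 9 \left(\left(-1 - 5\right) + a\right) = - 9 \left(-6 + a\right) = 54 - 9 a$)
$t = -76$ ($t = \left(54 - 63\right) - 67 = -9 - 67 = -76$)
$\left(t - 131\right) K = \left(-76 - 131\right) 41 = \left(-207\right) 41 = -8487$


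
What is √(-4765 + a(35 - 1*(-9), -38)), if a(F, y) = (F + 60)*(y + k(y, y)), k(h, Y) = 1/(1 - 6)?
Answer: I*√218445/5 ≈ 93.476*I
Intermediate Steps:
k(h, Y) = -⅕ (k(h, Y) = 1/(-5) = -⅕)
a(F, y) = (60 + F)*(-⅕ + y) (a(F, y) = (F + 60)*(y - ⅕) = (60 + F)*(-⅕ + y))
√(-4765 + a(35 - 1*(-9), -38)) = √(-4765 + (-12 + 60*(-38) - (35 - 1*(-9))/5 + (35 - 1*(-9))*(-38))) = √(-4765 + (-12 - 2280 - (35 + 9)/5 + (35 + 9)*(-38))) = √(-4765 + (-12 - 2280 - ⅕*44 + 44*(-38))) = √(-4765 + (-12 - 2280 - 44/5 - 1672)) = √(-4765 - 19864/5) = √(-43689/5) = I*√218445/5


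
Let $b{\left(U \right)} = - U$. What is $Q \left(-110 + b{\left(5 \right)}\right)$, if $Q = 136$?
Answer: $-15640$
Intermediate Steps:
$Q \left(-110 + b{\left(5 \right)}\right) = 136 \left(-110 - 5\right) = 136 \left(-115\right) = -15640$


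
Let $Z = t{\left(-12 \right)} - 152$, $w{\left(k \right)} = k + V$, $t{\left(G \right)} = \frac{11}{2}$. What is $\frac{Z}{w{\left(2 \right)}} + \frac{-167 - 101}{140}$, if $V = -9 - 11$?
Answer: $\frac{7843}{1260} \approx 6.2246$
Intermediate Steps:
$V = -20$
$t{\left(G \right)} = \frac{11}{2}$ ($t{\left(G \right)} = 11 \cdot \frac{1}{2} = \frac{11}{2}$)
$w{\left(k \right)} = -20 + k$ ($w{\left(k \right)} = k - 20 = -20 + k$)
$Z = - \frac{293}{2}$ ($Z = \frac{11}{2} - 152 = - \frac{293}{2} \approx -146.5$)
$\frac{Z}{w{\left(2 \right)}} + \frac{-167 - 101}{140} = - \frac{293}{2 \left(-20 + 2\right)} + \frac{-167 - 101}{140} = - \frac{293}{2 \left(-18\right)} - \frac{67}{35} = \left(- \frac{293}{2}\right) \left(- \frac{1}{18}\right) - \frac{67}{35} = \frac{293}{36} - \frac{67}{35} = \frac{7843}{1260}$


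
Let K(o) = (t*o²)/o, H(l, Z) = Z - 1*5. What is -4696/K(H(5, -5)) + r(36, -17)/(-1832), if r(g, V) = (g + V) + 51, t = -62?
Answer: -1080809/141980 ≈ -7.6124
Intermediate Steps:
H(l, Z) = -5 + Z (H(l, Z) = Z - 5 = -5 + Z)
r(g, V) = 51 + V + g (r(g, V) = (V + g) + 51 = 51 + V + g)
K(o) = -62*o (K(o) = (-62*o²)/o = -62*o)
-4696/K(H(5, -5)) + r(36, -17)/(-1832) = -4696*(-1/(62*(-5 - 5))) + (51 - 17 + 36)/(-1832) = -4696/((-62*(-10))) + 70*(-1/1832) = -4696/620 - 35/916 = -4696*1/620 - 35/916 = -1174/155 - 35/916 = -1080809/141980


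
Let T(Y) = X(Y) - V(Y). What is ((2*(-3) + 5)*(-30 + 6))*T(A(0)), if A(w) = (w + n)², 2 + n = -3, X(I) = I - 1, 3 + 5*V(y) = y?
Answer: 2352/5 ≈ 470.40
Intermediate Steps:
V(y) = -⅗ + y/5
X(I) = -1 + I
n = -5 (n = -2 - 3 = -5)
A(w) = (-5 + w)² (A(w) = (w - 5)² = (-5 + w)²)
T(Y) = -⅖ + 4*Y/5 (T(Y) = (-1 + Y) - (-⅗ + Y/5) = (-1 + Y) + (⅗ - Y/5) = -⅖ + 4*Y/5)
((2*(-3) + 5)*(-30 + 6))*T(A(0)) = ((2*(-3) + 5)*(-30 + 6))*(-⅖ + 4*(-5 + 0)²/5) = ((-6 + 5)*(-24))*(-⅖ + (⅘)*(-5)²) = (-1*(-24))*(-⅖ + (⅘)*25) = 24*(-⅖ + 20) = 24*(98/5) = 2352/5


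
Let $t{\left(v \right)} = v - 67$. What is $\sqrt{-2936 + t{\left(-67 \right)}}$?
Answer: $i \sqrt{3070} \approx 55.408 i$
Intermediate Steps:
$t{\left(v \right)} = -67 + v$
$\sqrt{-2936 + t{\left(-67 \right)}} = \sqrt{-2936 - 134} = \sqrt{-3070} = i \sqrt{3070}$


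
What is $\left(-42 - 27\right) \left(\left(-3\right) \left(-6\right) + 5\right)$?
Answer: $-1587$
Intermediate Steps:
$\left(-42 - 27\right) \left(\left(-3\right) \left(-6\right) + 5\right) = - 69 \left(18 + 5\right) = \left(-69\right) 23 = -1587$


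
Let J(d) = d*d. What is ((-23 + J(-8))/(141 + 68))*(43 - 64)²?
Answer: 18081/209 ≈ 86.512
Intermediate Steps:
J(d) = d²
((-23 + J(-8))/(141 + 68))*(43 - 64)² = ((-23 + (-8)²)/(141 + 68))*(43 - 64)² = ((-23 + 64)/209)*(-21)² = (41*(1/209))*441 = (41/209)*441 = 18081/209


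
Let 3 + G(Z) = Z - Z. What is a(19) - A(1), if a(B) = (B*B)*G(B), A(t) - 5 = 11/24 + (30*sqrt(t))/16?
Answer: -3271/3 ≈ -1090.3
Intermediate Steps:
G(Z) = -3 (G(Z) = -3 + (Z - Z) = -3 + 0 = -3)
A(t) = 131/24 + 15*sqrt(t)/8 (A(t) = 5 + (11/24 + (30*sqrt(t))/16) = 5 + (11*(1/24) + (30*sqrt(t))*(1/16)) = 5 + (11/24 + 15*sqrt(t)/8) = 131/24 + 15*sqrt(t)/8)
a(B) = -3*B**2 (a(B) = (B*B)*(-3) = B**2*(-3) = -3*B**2)
a(19) - A(1) = -3*19**2 - (131/24 + 15*sqrt(1)/8) = -3*361 - (131/24 + (15/8)*1) = -1083 - (131/24 + 15/8) = -1083 - 1*22/3 = -1083 - 22/3 = -3271/3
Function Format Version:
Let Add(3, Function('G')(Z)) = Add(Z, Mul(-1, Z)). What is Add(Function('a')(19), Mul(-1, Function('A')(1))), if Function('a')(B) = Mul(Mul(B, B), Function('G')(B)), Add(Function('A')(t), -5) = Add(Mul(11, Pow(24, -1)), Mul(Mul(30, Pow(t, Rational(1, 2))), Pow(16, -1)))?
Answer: Rational(-3271, 3) ≈ -1090.3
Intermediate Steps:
Function('G')(Z) = -3 (Function('G')(Z) = Add(-3, Add(Z, Mul(-1, Z))) = Add(-3, 0) = -3)
Function('A')(t) = Add(Rational(131, 24), Mul(Rational(15, 8), Pow(t, Rational(1, 2)))) (Function('A')(t) = Add(5, Add(Mul(11, Pow(24, -1)), Mul(Mul(30, Pow(t, Rational(1, 2))), Pow(16, -1)))) = Add(5, Add(Mul(11, Rational(1, 24)), Mul(Mul(30, Pow(t, Rational(1, 2))), Rational(1, 16)))) = Add(5, Add(Rational(11, 24), Mul(Rational(15, 8), Pow(t, Rational(1, 2))))) = Add(Rational(131, 24), Mul(Rational(15, 8), Pow(t, Rational(1, 2)))))
Function('a')(B) = Mul(-3, Pow(B, 2)) (Function('a')(B) = Mul(Mul(B, B), -3) = Mul(Pow(B, 2), -3) = Mul(-3, Pow(B, 2)))
Add(Function('a')(19), Mul(-1, Function('A')(1))) = Add(Mul(-3, Pow(19, 2)), Mul(-1, Add(Rational(131, 24), Mul(Rational(15, 8), Pow(1, Rational(1, 2)))))) = Add(Mul(-3, 361), Mul(-1, Add(Rational(131, 24), Mul(Rational(15, 8), 1)))) = Add(-1083, Mul(-1, Add(Rational(131, 24), Rational(15, 8)))) = Add(-1083, Mul(-1, Rational(22, 3))) = Add(-1083, Rational(-22, 3)) = Rational(-3271, 3)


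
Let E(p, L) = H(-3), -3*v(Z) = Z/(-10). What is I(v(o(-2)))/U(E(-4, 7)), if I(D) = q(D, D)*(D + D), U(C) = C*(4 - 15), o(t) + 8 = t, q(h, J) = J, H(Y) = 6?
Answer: -1/297 ≈ -0.0033670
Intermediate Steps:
o(t) = -8 + t
v(Z) = Z/30 (v(Z) = -Z/(3*(-10)) = -Z*(-1)/(3*10) = -(-1)*Z/30 = Z/30)
E(p, L) = 6
U(C) = -11*C (U(C) = C*(-11) = -11*C)
I(D) = 2*D**2 (I(D) = D*(D + D) = D*(2*D) = 2*D**2)
I(v(o(-2)))/U(E(-4, 7)) = (2*((-8 - 2)/30)**2)/((-11*6)) = (2*((1/30)*(-10))**2)/(-66) = (2*(-1/3)**2)*(-1/66) = (2*(1/9))*(-1/66) = (2/9)*(-1/66) = -1/297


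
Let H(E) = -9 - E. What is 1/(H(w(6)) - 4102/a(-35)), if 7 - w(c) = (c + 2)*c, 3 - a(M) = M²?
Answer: 611/21603 ≈ 0.028283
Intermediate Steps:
a(M) = 3 - M²
w(c) = 7 - c*(2 + c) (w(c) = 7 - (c + 2)*c = 7 - (2 + c)*c = 7 - c*(2 + c))
1/(H(w(6)) - 4102/a(-35)) = 1/((-9 - (7 - 1*6² - 2*6)) - 4102/(3 - 1*(-35)²)) = 1/((-9 - (7 - 1*36 - 12)) - 4102/(3 - 1*1225)) = 1/((-9 - (7 - 36 - 12)) - 4102/(3 - 1225)) = 1/((-9 - 1*(-41)) - 4102/(-1222)) = 1/((-9 + 41) - 4102*(-1/1222)) = 1/(32 + 2051/611) = 1/(21603/611) = 611/21603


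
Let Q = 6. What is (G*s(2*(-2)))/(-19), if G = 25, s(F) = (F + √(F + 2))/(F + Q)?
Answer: 50/19 - 25*I*√2/38 ≈ 2.6316 - 0.9304*I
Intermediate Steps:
s(F) = (F + √(2 + F))/(6 + F) (s(F) = (F + √(F + 2))/(F + 6) = (F + √(2 + F))/(6 + F))
(G*s(2*(-2)))/(-19) = (25*((2*(-2) + √(2 + 2*(-2)))/(6 + 2*(-2))))/(-19) = (25*((-4 + √(2 - 4))/(6 - 4)))*(-1/19) = (25*((-4 + √(-2))/2))*(-1/19) = (25*((-4 + I*√2)/2))*(-1/19) = (25*(-2 + I*√2/2))*(-1/19) = (-50 + 25*I*√2/2)*(-1/19) = 50/19 - 25*I*√2/38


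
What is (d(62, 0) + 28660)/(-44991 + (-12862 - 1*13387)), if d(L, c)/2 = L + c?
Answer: -3598/8905 ≈ -0.40404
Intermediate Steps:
d(L, c) = 2*L + 2*c (d(L, c) = 2*(L + c) = 2*L + 2*c)
(d(62, 0) + 28660)/(-44991 + (-12862 - 1*13387)) = ((2*62 + 2*0) + 28660)/(-44991 + (-12862 - 1*13387)) = ((124 + 0) + 28660)/(-44991 + (-12862 - 13387)) = (124 + 28660)/(-44991 - 26249) = 28784/(-71240) = 28784*(-1/71240) = -3598/8905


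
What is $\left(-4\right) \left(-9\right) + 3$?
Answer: $39$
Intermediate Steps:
$\left(-4\right) \left(-9\right) + 3 = 36 + 3 = 39$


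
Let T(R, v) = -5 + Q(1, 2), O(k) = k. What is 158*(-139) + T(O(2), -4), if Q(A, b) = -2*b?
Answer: -21971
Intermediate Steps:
T(R, v) = -9 (T(R, v) = -5 - 2*2 = -5 - 4 = -9)
158*(-139) + T(O(2), -4) = 158*(-139) - 9 = -21962 - 9 = -21971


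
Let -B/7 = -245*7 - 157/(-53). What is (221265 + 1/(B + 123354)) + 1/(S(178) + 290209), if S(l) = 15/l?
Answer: 81986094487967374325/370533498221376 ≈ 2.2127e+5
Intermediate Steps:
B = 635166/53 (B = -7*(-245*7 - 157/(-53)) = -7*(-1715 - 157*(-1/53)) = -7*(-1715 + 157/53) = -7*(-90738/53) = 635166/53 ≈ 11984.)
(221265 + 1/(B + 123354)) + 1/(S(178) + 290209) = (221265 + 1/(635166/53 + 123354)) + 1/(15/178 + 290209) = (221265 + 1/(7172928/53)) + 1/(15*(1/178) + 290209) = (221265 + 53/7172928) + 1/(15/178 + 290209) = 1587117913973/7172928 + 1/(51657217/178) = 1587117913973/7172928 + 178/51657217 = 81986094487967374325/370533498221376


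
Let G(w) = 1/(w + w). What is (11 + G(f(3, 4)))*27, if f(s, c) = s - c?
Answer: 567/2 ≈ 283.50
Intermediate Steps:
G(w) = 1/(2*w)
(11 + G(f(3, 4)))*27 = (11 + 1/(2*(3 - 1*4)))*27 = (11 + 1/(2*(3 - 4)))*27 = (11 + (1/2)/(-1))*27 = (11 + (1/2)*(-1))*27 = (11 - 1/2)*27 = (21/2)*27 = 567/2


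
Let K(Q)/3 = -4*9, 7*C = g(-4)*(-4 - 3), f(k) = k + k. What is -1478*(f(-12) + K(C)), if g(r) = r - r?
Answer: 195096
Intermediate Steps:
f(k) = 2*k
g(r) = 0
C = 0 (C = (0*(-4 - 3))/7 = (0*(-7))/7 = (1/7)*0 = 0)
K(Q) = -108 (K(Q) = 3*(-4*9) = 3*(-36) = -108)
-1478*(f(-12) + K(C)) = -1478*(2*(-12) - 108) = -1478*(-24 - 108) = -1478*(-132) = 195096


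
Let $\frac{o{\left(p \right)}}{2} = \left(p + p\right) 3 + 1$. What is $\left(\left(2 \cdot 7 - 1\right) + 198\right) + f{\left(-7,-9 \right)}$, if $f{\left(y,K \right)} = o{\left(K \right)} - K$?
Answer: $114$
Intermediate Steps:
$o{\left(p \right)} = 2 + 12 p$ ($o{\left(p \right)} = 2 \left(\left(p + p\right) 3 + 1\right) = 2 \left(2 p 3 + 1\right) = 2 \left(6 p + 1\right) = 2 \left(1 + 6 p\right) = 2 + 12 p$)
$f{\left(y,K \right)} = 2 + 11 K$ ($f{\left(y,K \right)} = \left(2 + 12 K\right) - K = 2 + 11 K$)
$\left(\left(2 \cdot 7 - 1\right) + 198\right) + f{\left(-7,-9 \right)} = \left(\left(2 \cdot 7 - 1\right) + 198\right) + \left(2 + 11 \left(-9\right)\right) = \left(\left(14 - 1\right) + 198\right) + \left(2 - 99\right) = \left(13 + 198\right) - 97 = 211 - 97 = 114$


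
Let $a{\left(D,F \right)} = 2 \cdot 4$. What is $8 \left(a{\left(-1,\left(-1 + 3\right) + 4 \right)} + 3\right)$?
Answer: $88$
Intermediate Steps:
$a{\left(D,F \right)} = 8$
$8 \left(a{\left(-1,\left(-1 + 3\right) + 4 \right)} + 3\right) = 8 \left(8 + 3\right) = 8 \cdot 11 = 88$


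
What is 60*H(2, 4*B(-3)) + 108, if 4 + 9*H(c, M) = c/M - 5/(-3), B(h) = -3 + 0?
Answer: 274/3 ≈ 91.333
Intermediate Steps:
B(h) = -3
H(c, M) = -7/27 + c/(9*M) (H(c, M) = -4/9 + (c/M - 5/(-3))/9 = -4/9 + (c/M - 5*(-⅓))/9 = -4/9 + (c/M + 5/3)/9 = -4/9 + (5/3 + c/M)/9 = -4/9 + (5/27 + c/(9*M)) = -7/27 + c/(9*M))
60*H(2, 4*B(-3)) + 108 = 60*(-7/27 + (⅑)*2/(4*(-3))) + 108 = 60*(-7/27 + (⅑)*2/(-12)) + 108 = 60*(-7/27 + (⅑)*2*(-1/12)) + 108 = 60*(-7/27 - 1/54) + 108 = 60*(-5/18) + 108 = -50/3 + 108 = 274/3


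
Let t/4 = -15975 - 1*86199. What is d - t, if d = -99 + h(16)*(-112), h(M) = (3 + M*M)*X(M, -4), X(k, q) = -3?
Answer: 495621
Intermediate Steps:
h(M) = -9 - 3*M² (h(M) = (3 + M*M)*(-3) = (3 + M²)*(-3) = -9 - 3*M²)
d = 86925 (d = -99 + (-9 - 3*16²)*(-112) = -99 + (-9 - 3*256)*(-112) = -99 + (-9 - 768)*(-112) = -99 - 777*(-112) = -99 + 87024 = 86925)
t = -408696 (t = 4*(-15975 - 1*86199) = 4*(-15975 - 86199) = 4*(-102174) = -408696)
d - t = 86925 - 1*(-408696) = 86925 + 408696 = 495621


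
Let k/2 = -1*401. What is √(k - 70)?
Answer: 2*I*√218 ≈ 29.53*I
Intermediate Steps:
k = -802 (k = 2*(-1*401) = 2*(-401) = -802)
√(k - 70) = √(-802 - 70) = √(-872) = 2*I*√218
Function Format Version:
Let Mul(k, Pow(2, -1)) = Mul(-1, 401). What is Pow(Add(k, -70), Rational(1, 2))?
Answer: Mul(2, I, Pow(218, Rational(1, 2))) ≈ Mul(29.530, I)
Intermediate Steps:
k = -802 (k = Mul(2, Mul(-1, 401)) = Mul(2, -401) = -802)
Pow(Add(k, -70), Rational(1, 2)) = Pow(Add(-802, -70), Rational(1, 2)) = Pow(-872, Rational(1, 2)) = Mul(2, I, Pow(218, Rational(1, 2)))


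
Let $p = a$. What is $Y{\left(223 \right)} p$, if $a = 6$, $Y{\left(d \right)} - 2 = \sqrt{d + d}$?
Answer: $12 + 6 \sqrt{446} \approx 138.71$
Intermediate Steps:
$Y{\left(d \right)} = 2 + \sqrt{2} \sqrt{d}$ ($Y{\left(d \right)} = 2 + \sqrt{d + d} = 2 + \sqrt{2 d} = 2 + \sqrt{2} \sqrt{d}$)
$p = 6$
$Y{\left(223 \right)} p = \left(2 + \sqrt{2} \sqrt{223}\right) 6 = \left(2 + \sqrt{446}\right) 6 = 12 + 6 \sqrt{446}$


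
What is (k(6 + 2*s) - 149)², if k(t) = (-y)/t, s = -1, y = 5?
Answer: 361201/16 ≈ 22575.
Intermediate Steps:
k(t) = -5/t (k(t) = (-1*5)/t = -5/t)
(k(6 + 2*s) - 149)² = (-5/(6 + 2*(-1)) - 149)² = (-5/(6 - 2) - 149)² = (-5/4 - 149)² = (-601/4)² = 361201/16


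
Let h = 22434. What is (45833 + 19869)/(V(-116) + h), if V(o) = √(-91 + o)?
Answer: 491319556/167761521 - 65702*I*√23/167761521 ≈ 2.9287 - 0.0018782*I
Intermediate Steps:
(45833 + 19869)/(V(-116) + h) = (45833 + 19869)/(√(-91 - 116) + 22434) = 65702/(√(-207) + 22434) = 65702/(3*I*√23 + 22434) = 65702/(22434 + 3*I*√23)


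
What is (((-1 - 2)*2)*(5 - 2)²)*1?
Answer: -54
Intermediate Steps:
(((-1 - 2)*2)*(5 - 2)²)*1 = (-3*2*3²)*1 = -6*9*1 = -54*1 = -54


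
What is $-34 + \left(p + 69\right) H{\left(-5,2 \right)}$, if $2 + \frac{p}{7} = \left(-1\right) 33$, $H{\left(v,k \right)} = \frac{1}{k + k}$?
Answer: $-78$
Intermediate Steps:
$H{\left(v,k \right)} = \frac{1}{2 k}$
$p = -245$ ($p = -14 + 7 \left(\left(-1\right) 33\right) = -14 + 7 \left(-33\right) = -14 - 231 = -245$)
$-34 + \left(p + 69\right) H{\left(-5,2 \right)} = -34 + \left(-245 + 69\right) \frac{1}{2 \cdot 2} = -34 - 176 \cdot \frac{1}{2} \cdot \frac{1}{2} = -34 - 44 = -78$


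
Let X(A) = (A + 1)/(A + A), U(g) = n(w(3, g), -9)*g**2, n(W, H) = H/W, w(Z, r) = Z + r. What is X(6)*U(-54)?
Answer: 5103/17 ≈ 300.18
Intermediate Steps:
U(g) = -9*g**2/(3 + g) (U(g) = (-9/(3 + g))*g**2 = -9*g**2/(3 + g))
X(A) = (1 + A)/(2*A) (X(A) = (1 + A)/((2*A)) = (1 + A)*(1/(2*A)) = (1 + A)/(2*A))
X(6)*U(-54) = ((1/2)*(1 + 6)/6)*(-9*(-54)**2/(3 - 54)) = ((1/2)*(1/6)*7)*(-9*2916/(-51)) = 7*(-9*2916*(-1/51))/12 = (7/12)*(8748/17) = 5103/17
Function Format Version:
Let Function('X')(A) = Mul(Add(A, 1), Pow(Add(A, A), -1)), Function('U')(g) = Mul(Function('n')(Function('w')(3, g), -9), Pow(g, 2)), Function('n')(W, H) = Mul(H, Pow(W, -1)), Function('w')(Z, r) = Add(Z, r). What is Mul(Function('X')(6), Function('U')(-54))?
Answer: Rational(5103, 17) ≈ 300.18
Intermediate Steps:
Function('U')(g) = Mul(-9, Pow(g, 2), Pow(Add(3, g), -1)) (Function('U')(g) = Mul(Mul(-9, Pow(Add(3, g), -1)), Pow(g, 2)) = Mul(-9, Pow(g, 2), Pow(Add(3, g), -1)))
Function('X')(A) = Mul(Rational(1, 2), Pow(A, -1), Add(1, A)) (Function('X')(A) = Mul(Add(1, A), Pow(Mul(2, A), -1)) = Mul(Add(1, A), Mul(Rational(1, 2), Pow(A, -1))) = Mul(Rational(1, 2), Pow(A, -1), Add(1, A)))
Mul(Function('X')(6), Function('U')(-54)) = Mul(Mul(Rational(1, 2), Pow(6, -1), Add(1, 6)), Mul(-9, Pow(-54, 2), Pow(Add(3, -54), -1))) = Mul(Mul(Rational(1, 2), Rational(1, 6), 7), Mul(-9, 2916, Pow(-51, -1))) = Mul(Rational(7, 12), Mul(-9, 2916, Rational(-1, 51))) = Mul(Rational(7, 12), Rational(8748, 17)) = Rational(5103, 17)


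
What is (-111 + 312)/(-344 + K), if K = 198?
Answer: -201/146 ≈ -1.3767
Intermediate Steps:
(-111 + 312)/(-344 + K) = (-111 + 312)/(-344 + 198) = 201/(-146) = 201*(-1/146) = -201/146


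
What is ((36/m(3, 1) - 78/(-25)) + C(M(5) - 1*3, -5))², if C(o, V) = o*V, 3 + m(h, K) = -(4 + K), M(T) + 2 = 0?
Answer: 1394761/2500 ≈ 557.90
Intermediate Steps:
M(T) = -2 (M(T) = -2 + 0 = -2)
m(h, K) = -7 - K (m(h, K) = -3 - (4 + K) = -3 + (-4 - K) = -7 - K)
C(o, V) = V*o
((36/m(3, 1) - 78/(-25)) + C(M(5) - 1*3, -5))² = ((36/(-7 - 1*1) - 78/(-25)) - 5*(-2 - 1*3))² = ((36/(-7 - 1) - 78*(-1/25)) - 5*(-2 - 3))² = ((36/(-8) + 78/25) - 5*(-5))² = ((36*(-⅛) + 78/25) + 25)² = ((-9/2 + 78/25) + 25)² = (-69/50 + 25)² = (1181/50)² = 1394761/2500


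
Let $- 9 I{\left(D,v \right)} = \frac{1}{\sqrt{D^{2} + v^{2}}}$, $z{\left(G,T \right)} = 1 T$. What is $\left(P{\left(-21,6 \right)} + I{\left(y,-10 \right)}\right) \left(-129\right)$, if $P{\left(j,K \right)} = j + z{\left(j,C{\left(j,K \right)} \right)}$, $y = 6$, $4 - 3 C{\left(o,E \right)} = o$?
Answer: $1634 + \frac{43 \sqrt{34}}{204} \approx 1635.2$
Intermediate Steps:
$C{\left(o,E \right)} = \frac{4}{3} - \frac{o}{3}$
$z{\left(G,T \right)} = T$
$P{\left(j,K \right)} = \frac{4}{3} + \frac{2 j}{3}$ ($P{\left(j,K \right)} = j - \left(- \frac{4}{3} + \frac{j}{3}\right) = \frac{4}{3} + \frac{2 j}{3}$)
$I{\left(D,v \right)} = - \frac{1}{9 \sqrt{D^{2} + v^{2}}}$
$\left(P{\left(-21,6 \right)} + I{\left(y,-10 \right)}\right) \left(-129\right) = \left(\left(\frac{4}{3} + \frac{2}{3} \left(-21\right)\right) - \frac{1}{9 \sqrt{6^{2} + \left(-10\right)^{2}}}\right) \left(-129\right) = \left(\left(\frac{4}{3} - 14\right) - \frac{1}{9 \sqrt{36 + 100}}\right) \left(-129\right) = \left(- \frac{38}{3} - \frac{1}{9 \cdot 2 \sqrt{34}}\right) \left(-129\right) = \left(- \frac{38}{3} - \frac{\frac{1}{68} \sqrt{34}}{9}\right) \left(-129\right) = \left(- \frac{38}{3} - \frac{\sqrt{34}}{612}\right) \left(-129\right) = 1634 + \frac{43 \sqrt{34}}{204}$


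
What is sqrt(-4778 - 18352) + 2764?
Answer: 2764 + 3*I*sqrt(2570) ≈ 2764.0 + 152.09*I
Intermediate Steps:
sqrt(-4778 - 18352) + 2764 = sqrt(-23130) + 2764 = 3*I*sqrt(2570) + 2764 = 2764 + 3*I*sqrt(2570)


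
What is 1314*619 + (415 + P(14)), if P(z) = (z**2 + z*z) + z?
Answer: 814187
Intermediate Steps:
P(z) = z + 2*z**2 (P(z) = (z**2 + z**2) + z = 2*z**2 + z = z + 2*z**2)
1314*619 + (415 + P(14)) = 1314*619 + (415 + 14*(1 + 2*14)) = 813366 + (415 + 14*(1 + 28)) = 813366 + (415 + 14*29) = 813366 + (415 + 406) = 813366 + 821 = 814187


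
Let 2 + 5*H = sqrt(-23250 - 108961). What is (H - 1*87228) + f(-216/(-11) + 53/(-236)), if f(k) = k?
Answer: -1131972667/12980 + I*sqrt(132211)/5 ≈ -87209.0 + 72.722*I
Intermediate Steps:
H = -2/5 + I*sqrt(132211)/5 (H = -2/5 + sqrt(-23250 - 108961)/5 = -2/5 + sqrt(-132211)/5 = -2/5 + (I*sqrt(132211))/5 = -2/5 + I*sqrt(132211)/5 ≈ -0.4 + 72.722*I)
(H - 1*87228) + f(-216/(-11) + 53/(-236)) = ((-2/5 + I*sqrt(132211)/5) - 1*87228) + (-216/(-11) + 53/(-236)) = ((-2/5 + I*sqrt(132211)/5) - 87228) + (-216*(-1/11) + 53*(-1/236)) = (-436142/5 + I*sqrt(132211)/5) + (216/11 - 53/236) = (-436142/5 + I*sqrt(132211)/5) + 50393/2596 = -1131972667/12980 + I*sqrt(132211)/5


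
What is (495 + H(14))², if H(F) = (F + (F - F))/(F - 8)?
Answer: 2226064/9 ≈ 2.4734e+5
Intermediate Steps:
H(F) = F/(-8 + F) (H(F) = (F + 0)/(-8 + F) = F/(-8 + F))
(495 + H(14))² = (495 + 14/(-8 + 14))² = (495 + 14/6)² = (495 + 14*(⅙))² = (495 + 7/3)² = (1492/3)² = 2226064/9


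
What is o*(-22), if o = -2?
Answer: 44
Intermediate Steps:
o*(-22) = -2*(-22) = 44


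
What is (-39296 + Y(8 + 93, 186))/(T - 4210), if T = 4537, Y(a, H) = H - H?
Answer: -39296/327 ≈ -120.17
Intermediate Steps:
Y(a, H) = 0
(-39296 + Y(8 + 93, 186))/(T - 4210) = (-39296 + 0)/(4537 - 4210) = -39296/327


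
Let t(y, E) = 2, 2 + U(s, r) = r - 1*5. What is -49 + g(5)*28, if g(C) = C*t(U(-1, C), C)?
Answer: 231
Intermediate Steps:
U(s, r) = -7 + r (U(s, r) = -2 + (r - 1*5) = -2 + (r - 5) = -2 + (-5 + r) = -7 + r)
g(C) = 2*C (g(C) = C*2 = 2*C)
-49 + g(5)*28 = -49 + (2*5)*28 = -49 + 10*28 = -49 + 280 = 231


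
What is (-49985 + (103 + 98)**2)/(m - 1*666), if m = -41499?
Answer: 9584/42165 ≈ 0.22730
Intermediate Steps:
(-49985 + (103 + 98)**2)/(m - 1*666) = (-49985 + (103 + 98)**2)/(-41499 - 1*666) = (-49985 + 201**2)/(-41499 - 666) = (-49985 + 40401)/(-42165) = -9584*(-1/42165) = 9584/42165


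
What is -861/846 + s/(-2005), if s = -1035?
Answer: -56713/113082 ≈ -0.50152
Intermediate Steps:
-861/846 + s/(-2005) = -861/846 - 1035/(-2005) = -861*1/846 - 1035*(-1/2005) = -287/282 + 207/401 = -56713/113082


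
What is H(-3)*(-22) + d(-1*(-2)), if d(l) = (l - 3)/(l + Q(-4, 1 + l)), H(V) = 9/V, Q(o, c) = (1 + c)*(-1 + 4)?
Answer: 923/14 ≈ 65.929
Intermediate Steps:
Q(o, c) = 3 + 3*c (Q(o, c) = (1 + c)*3 = 3 + 3*c)
d(l) = (-3 + l)/(6 + 4*l) (d(l) = (l - 3)/(l + (3 + 3*(1 + l))) = (-3 + l)/(l + (3 + (3 + 3*l))) = (-3 + l)/(l + (6 + 3*l)) = (-3 + l)/(6 + 4*l))
H(-3)*(-22) + d(-1*(-2)) = (9/(-3))*(-22) + (-3 - 1*(-2))/(2*(3 + 2*(-1*(-2)))) = (9*(-1/3))*(-22) + (-3 + 2)/(2*(3 + 2*2)) = -3*(-22) + (1/2)*(-1)/(3 + 4) = 66 + (1/2)*(-1)/7 = 66 + (1/2)*(1/7)*(-1) = 66 - 1/14 = 923/14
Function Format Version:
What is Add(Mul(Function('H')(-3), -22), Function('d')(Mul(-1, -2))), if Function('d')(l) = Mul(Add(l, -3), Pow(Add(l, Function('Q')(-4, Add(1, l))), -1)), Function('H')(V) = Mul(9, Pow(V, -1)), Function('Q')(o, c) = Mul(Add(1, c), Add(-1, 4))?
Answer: Rational(923, 14) ≈ 65.929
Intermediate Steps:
Function('Q')(o, c) = Add(3, Mul(3, c)) (Function('Q')(o, c) = Mul(Add(1, c), 3) = Add(3, Mul(3, c)))
Function('d')(l) = Mul(Pow(Add(6, Mul(4, l)), -1), Add(-3, l)) (Function('d')(l) = Mul(Add(l, -3), Pow(Add(l, Add(3, Mul(3, Add(1, l)))), -1)) = Mul(Add(-3, l), Pow(Add(l, Add(3, Add(3, Mul(3, l)))), -1)) = Mul(Add(-3, l), Pow(Add(l, Add(6, Mul(3, l))), -1)) = Mul(Add(-3, l), Pow(Add(6, Mul(4, l)), -1)) = Mul(Pow(Add(6, Mul(4, l)), -1), Add(-3, l)))
Add(Mul(Function('H')(-3), -22), Function('d')(Mul(-1, -2))) = Add(Mul(Mul(9, Pow(-3, -1)), -22), Mul(Rational(1, 2), Pow(Add(3, Mul(2, Mul(-1, -2))), -1), Add(-3, Mul(-1, -2)))) = Add(Mul(Mul(9, Rational(-1, 3)), -22), Mul(Rational(1, 2), Pow(Add(3, Mul(2, 2)), -1), Add(-3, 2))) = Add(Mul(-3, -22), Mul(Rational(1, 2), Pow(Add(3, 4), -1), -1)) = Add(66, Mul(Rational(1, 2), Pow(7, -1), -1)) = Add(66, Mul(Rational(1, 2), Rational(1, 7), -1)) = Add(66, Rational(-1, 14)) = Rational(923, 14)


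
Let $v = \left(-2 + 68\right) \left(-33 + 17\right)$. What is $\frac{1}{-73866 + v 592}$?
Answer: $- \frac{1}{699018} \approx -1.4306 \cdot 10^{-6}$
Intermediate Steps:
$v = -1056$ ($v = 66 \left(-16\right) = -1056$)
$\frac{1}{-73866 + v 592} = \frac{1}{-73866 - 625152} = \frac{1}{-699018} = - \frac{1}{699018}$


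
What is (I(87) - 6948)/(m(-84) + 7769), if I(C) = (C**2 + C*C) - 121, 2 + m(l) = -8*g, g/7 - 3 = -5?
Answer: 8069/7879 ≈ 1.0241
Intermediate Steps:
g = -14 (g = 21 + 7*(-5) = 21 - 35 = -14)
m(l) = 110 (m(l) = -2 - 8*(-14) = -2 + 112 = 110)
I(C) = -121 + 2*C**2 (I(C) = (C**2 + C**2) - 121 = 2*C**2 - 121 = -121 + 2*C**2)
(I(87) - 6948)/(m(-84) + 7769) = ((-121 + 2*87**2) - 6948)/(110 + 7769) = ((-121 + 2*7569) - 6948)/7879 = ((-121 + 15138) - 6948)*(1/7879) = (15017 - 6948)*(1/7879) = 8069*(1/7879) = 8069/7879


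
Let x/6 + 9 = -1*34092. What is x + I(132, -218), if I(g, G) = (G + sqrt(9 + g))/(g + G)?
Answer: -8797949/43 - sqrt(141)/86 ≈ -2.0460e+5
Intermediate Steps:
I(g, G) = (G + sqrt(9 + g))/(G + g)
x = -204606 (x = -54 + 6*(-1*34092) = -54 + 6*(-34092) = -54 - 204552 = -204606)
x + I(132, -218) = -204606 + (-218 + sqrt(9 + 132))/(-218 + 132) = -204606 + (-218 + sqrt(141))/(-86) = -204606 - (-218 + sqrt(141))/86 = -204606 + (109/43 - sqrt(141)/86) = -8797949/43 - sqrt(141)/86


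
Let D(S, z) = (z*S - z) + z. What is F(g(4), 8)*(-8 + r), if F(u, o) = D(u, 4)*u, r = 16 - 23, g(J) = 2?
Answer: -240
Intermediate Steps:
D(S, z) = S*z (D(S, z) = (S*z - z) + z = (-z + S*z) + z = S*z)
r = -7
F(u, o) = 4*u² (F(u, o) = (u*4)*u = (4*u)*u = 4*u²)
F(g(4), 8)*(-8 + r) = (4*2²)*(-8 - 7) = (4*4)*(-15) = 16*(-15) = -240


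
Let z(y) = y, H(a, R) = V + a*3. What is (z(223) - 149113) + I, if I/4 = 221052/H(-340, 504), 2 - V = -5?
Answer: -151709778/1013 ≈ -1.4976e+5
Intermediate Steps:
V = 7 (V = 2 - 1*(-5) = 2 + 5 = 7)
H(a, R) = 7 + 3*a (H(a, R) = 7 + a*3 = 7 + 3*a)
I = -884208/1013 (I = 4*(221052/(7 + 3*(-340))) = 4*(221052/(7 - 1020)) = 4*(221052/(-1013)) = 4*(221052*(-1/1013)) = 4*(-221052/1013) = -884208/1013 ≈ -872.86)
(z(223) - 149113) + I = (223 - 149113) - 884208/1013 = -148890 - 884208/1013 = -151709778/1013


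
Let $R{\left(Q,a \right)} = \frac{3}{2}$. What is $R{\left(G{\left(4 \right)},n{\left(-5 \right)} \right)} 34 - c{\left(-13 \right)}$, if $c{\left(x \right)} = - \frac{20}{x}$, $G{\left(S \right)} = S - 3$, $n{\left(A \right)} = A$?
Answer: $\frac{643}{13} \approx 49.462$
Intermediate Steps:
$G{\left(S \right)} = -3 + S$
$R{\left(Q,a \right)} = \frac{3}{2}$ ($R{\left(Q,a \right)} = 3 \cdot \frac{1}{2} = \frac{3}{2}$)
$R{\left(G{\left(4 \right)},n{\left(-5 \right)} \right)} 34 - c{\left(-13 \right)} = \frac{3}{2} \cdot 34 - - \frac{20}{-13} = 51 - \left(-20\right) \left(- \frac{1}{13}\right) = 51 - \frac{20}{13} = \frac{643}{13}$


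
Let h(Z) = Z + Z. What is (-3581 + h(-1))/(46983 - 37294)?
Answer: -3583/9689 ≈ -0.36980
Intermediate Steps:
h(Z) = 2*Z
(-3581 + h(-1))/(46983 - 37294) = (-3581 + 2*(-1))/(46983 - 37294) = (-3581 - 2)/9689 = -3583*1/9689 = -3583/9689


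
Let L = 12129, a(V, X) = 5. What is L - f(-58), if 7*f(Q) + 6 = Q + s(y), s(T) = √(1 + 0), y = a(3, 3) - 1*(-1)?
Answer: 12138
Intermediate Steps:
y = 6 (y = 5 - 1*(-1) = 5 + 1 = 6)
s(T) = 1 (s(T) = √1 = 1)
f(Q) = -5/7 + Q/7 (f(Q) = -6/7 + (Q + 1)/7 = -6/7 + (1 + Q)/7 = -6/7 + (⅐ + Q/7) = -5/7 + Q/7)
L - f(-58) = 12129 - (-5/7 + (⅐)*(-58)) = 12129 - (-5/7 - 58/7) = 12129 - 1*(-9) = 12129 + 9 = 12138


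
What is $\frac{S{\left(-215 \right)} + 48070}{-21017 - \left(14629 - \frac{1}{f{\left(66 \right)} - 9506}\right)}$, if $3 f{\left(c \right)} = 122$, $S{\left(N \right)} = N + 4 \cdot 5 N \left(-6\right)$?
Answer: $- \frac{2091507380}{1012203819} \approx -2.0663$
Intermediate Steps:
$S{\left(N \right)} = - 119 N$ ($S{\left(N \right)} = N + 20 N \left(-6\right) = N - 120 N = - 119 N$)
$f{\left(c \right)} = \frac{122}{3}$ ($f{\left(c \right)} = \frac{1}{3} \cdot 122 = \frac{122}{3}$)
$\frac{S{\left(-215 \right)} + 48070}{-21017 - \left(14629 - \frac{1}{f{\left(66 \right)} - 9506}\right)} = \frac{\left(-119\right) \left(-215\right) + 48070}{-21017 - \left(14629 - \frac{1}{\frac{122}{3} - 9506}\right)} = \frac{25585 + 48070}{-21017 - \left(14629 - \frac{1}{- \frac{28396}{3}}\right)} = \frac{73655}{-21017 - \frac{415405087}{28396}} = \frac{73655}{- \frac{1012203819}{28396}} = 73655 \left(- \frac{28396}{1012203819}\right) = - \frac{2091507380}{1012203819}$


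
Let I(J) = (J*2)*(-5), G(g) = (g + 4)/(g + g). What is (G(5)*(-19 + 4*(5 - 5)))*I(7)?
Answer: 1197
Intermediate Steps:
G(g) = (4 + g)/(2*g) (G(g) = (4 + g)/((2*g)) = (4 + g)*(1/(2*g)) = (4 + g)/(2*g))
I(J) = -10*J (I(J) = (2*J)*(-5) = -10*J)
(G(5)*(-19 + 4*(5 - 5)))*I(7) = (((1/2)*(4 + 5)/5)*(-19 + 4*(5 - 5)))*(-10*7) = (((1/2)*(1/5)*9)*(-19 + 4*0))*(-70) = (9*(-19 + 0)/10)*(-70) = ((9/10)*(-19))*(-70) = -171/10*(-70) = 1197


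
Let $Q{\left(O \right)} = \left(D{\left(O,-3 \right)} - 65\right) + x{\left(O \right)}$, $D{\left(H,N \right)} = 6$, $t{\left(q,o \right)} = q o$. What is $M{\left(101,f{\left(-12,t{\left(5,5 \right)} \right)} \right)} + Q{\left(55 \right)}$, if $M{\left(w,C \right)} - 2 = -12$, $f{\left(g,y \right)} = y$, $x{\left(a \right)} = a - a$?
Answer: $-69$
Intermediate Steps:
$x{\left(a \right)} = 0$
$t{\left(q,o \right)} = o q$
$M{\left(w,C \right)} = -10$ ($M{\left(w,C \right)} = 2 - 12 = -10$)
$Q{\left(O \right)} = -59$ ($Q{\left(O \right)} = \left(6 - 65\right) + 0 = -59 + 0 = -59$)
$M{\left(101,f{\left(-12,t{\left(5,5 \right)} \right)} \right)} + Q{\left(55 \right)} = -10 - 59 = -69$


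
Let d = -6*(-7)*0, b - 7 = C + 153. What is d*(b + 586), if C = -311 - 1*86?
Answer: 0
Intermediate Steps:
C = -397 (C = -311 - 86 = -397)
b = -237 (b = 7 + (-397 + 153) = 7 - 244 = -237)
d = 0 (d = 42*0 = 0)
d*(b + 586) = 0*(-237 + 586) = 0*349 = 0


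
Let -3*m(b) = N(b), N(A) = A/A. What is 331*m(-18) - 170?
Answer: -841/3 ≈ -280.33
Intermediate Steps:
N(A) = 1
m(b) = -⅓ (m(b) = -⅓*1 = -⅓)
331*m(-18) - 170 = 331*(-⅓) - 170 = -331/3 - 170 = -841/3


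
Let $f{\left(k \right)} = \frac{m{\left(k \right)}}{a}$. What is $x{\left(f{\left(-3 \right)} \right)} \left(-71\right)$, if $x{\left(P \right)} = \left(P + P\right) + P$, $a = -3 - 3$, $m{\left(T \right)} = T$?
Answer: $- \frac{213}{2} \approx -106.5$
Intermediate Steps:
$a = -6$ ($a = -3 - 3 = -6$)
$f{\left(k \right)} = - \frac{k}{6}$ ($f{\left(k \right)} = \frac{k}{-6} = k \left(- \frac{1}{6}\right) = - \frac{k}{6}$)
$x{\left(P \right)} = 3 P$ ($x{\left(P \right)} = 2 P + P = 3 P$)
$x{\left(f{\left(-3 \right)} \right)} \left(-71\right) = 3 \left(\left(- \frac{1}{6}\right) \left(-3\right)\right) \left(-71\right) = 3 \cdot \frac{1}{2} \left(-71\right) = \frac{3}{2} \left(-71\right) = - \frac{213}{2}$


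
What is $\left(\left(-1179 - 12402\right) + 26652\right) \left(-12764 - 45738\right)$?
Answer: $-764679642$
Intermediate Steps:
$\left(\left(-1179 - 12402\right) + 26652\right) \left(-12764 - 45738\right) = \left(-13581 + 26652\right) \left(-58502\right) = 13071 \left(-58502\right) = -764679642$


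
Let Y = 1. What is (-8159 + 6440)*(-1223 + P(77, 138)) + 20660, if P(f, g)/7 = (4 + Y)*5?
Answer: 1822172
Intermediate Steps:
P(f, g) = 175 (P(f, g) = 7*((4 + 1)*5) = 7*(5*5) = 7*25 = 175)
(-8159 + 6440)*(-1223 + P(77, 138)) + 20660 = (-8159 + 6440)*(-1223 + 175) + 20660 = -1719*(-1048) + 20660 = 1801512 + 20660 = 1822172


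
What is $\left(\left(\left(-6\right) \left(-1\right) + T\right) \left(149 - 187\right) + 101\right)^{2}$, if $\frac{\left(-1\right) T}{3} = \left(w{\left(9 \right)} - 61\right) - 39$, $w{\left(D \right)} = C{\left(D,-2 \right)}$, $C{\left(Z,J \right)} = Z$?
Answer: $110271001$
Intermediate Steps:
$w{\left(D \right)} = D$
$T = 273$ ($T = - 3 \left(\left(9 - 61\right) - 39\right) = - 3 \left(-52 - 39\right) = \left(-3\right) \left(-91\right) = 273$)
$\left(\left(\left(-6\right) \left(-1\right) + T\right) \left(149 - 187\right) + 101\right)^{2} = \left(\left(\left(-6\right) \left(-1\right) + 273\right) \left(149 - 187\right) + 101\right)^{2} = \left(\left(6 + 273\right) \left(-38\right) + 101\right)^{2} = \left(279 \left(-38\right) + 101\right)^{2} = \left(-10602 + 101\right)^{2} = \left(-10501\right)^{2} = 110271001$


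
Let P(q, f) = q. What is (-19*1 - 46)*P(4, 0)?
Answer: -260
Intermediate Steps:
(-19*1 - 46)*P(4, 0) = (-19*1 - 46)*4 = (-19 - 46)*4 = -65*4 = -260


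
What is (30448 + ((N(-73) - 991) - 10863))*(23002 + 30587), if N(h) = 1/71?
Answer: 70746858075/71 ≈ 9.9643e+8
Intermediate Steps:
N(h) = 1/71
(30448 + ((N(-73) - 991) - 10863))*(23002 + 30587) = (30448 + ((1/71 - 991) - 10863))*(23002 + 30587) = (30448 + (-70360/71 - 10863))*53589 = (30448 - 841633/71)*53589 = (1320175/71)*53589 = 70746858075/71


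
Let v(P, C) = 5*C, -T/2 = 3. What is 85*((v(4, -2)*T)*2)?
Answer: 10200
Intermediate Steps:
T = -6 (T = -2*3 = -6)
85*((v(4, -2)*T)*2) = 85*(((5*(-2))*(-6))*2) = 85*(-10*(-6)*2) = 85*(60*2) = 85*120 = 10200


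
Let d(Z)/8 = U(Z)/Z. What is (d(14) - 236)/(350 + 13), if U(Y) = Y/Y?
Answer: -1648/2541 ≈ -0.64856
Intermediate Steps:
U(Y) = 1
d(Z) = 8/Z (d(Z) = 8*(1/Z) = 8/Z)
(d(14) - 236)/(350 + 13) = (8/14 - 236)/(350 + 13) = (8*(1/14) - 236)/363 = (4/7 - 236)*(1/363) = -1648/7*1/363 = -1648/2541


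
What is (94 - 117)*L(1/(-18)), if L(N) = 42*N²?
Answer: -161/54 ≈ -2.9815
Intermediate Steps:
(94 - 117)*L(1/(-18)) = (94 - 117)*(42*(1/(-18))²) = -966*(-1/18)² = -966/324 = -23*7/54 = -161/54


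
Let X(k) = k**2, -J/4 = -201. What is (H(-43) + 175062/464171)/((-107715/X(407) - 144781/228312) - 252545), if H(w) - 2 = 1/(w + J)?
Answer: -4539193893685523160/481973500157253164047297 ≈ -9.4179e-6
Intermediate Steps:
J = 804 (J = -4*(-201) = 804)
H(w) = 2 + 1/(804 + w) (H(w) = 2 + 1/(w + 804) = 2 + 1/(804 + w))
(H(-43) + 175062/464171)/((-107715/X(407) - 144781/228312) - 252545) = ((1609 + 2*(-43))/(804 - 43) + 175062/464171)/((-107715/(407**2) - 144781/228312) - 252545) = ((1609 - 86)/761 + 175062*(1/464171))/((-107715/165649 - 144781*1/228312) - 252545) = ((1/761)*1523 + 175062/464171)/((-107715*1/165649 - 20683/32616) - 252545) = (1523/761 + 175062/464171)/((-107715/165649 - 20683/32616) - 252545) = 840154615/(353234131*(-6939350707/5402807784 - 252545)) = 840154615/(353234131*(-1364459031160987/5402807784)) = (840154615/353234131)*(-5402807784/1364459031160987) = -4539193893685523160/481973500157253164047297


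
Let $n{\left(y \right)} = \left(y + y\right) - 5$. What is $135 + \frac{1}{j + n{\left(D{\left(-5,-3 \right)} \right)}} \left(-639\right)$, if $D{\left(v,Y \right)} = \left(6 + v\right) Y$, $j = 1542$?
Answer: $\frac{206046}{1531} \approx 134.58$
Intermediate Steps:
$D{\left(v,Y \right)} = Y \left(6 + v\right)$
$n{\left(y \right)} = -5 + 2 y$ ($n{\left(y \right)} = 2 y - 5 = -5 + 2 y$)
$135 + \frac{1}{j + n{\left(D{\left(-5,-3 \right)} \right)}} \left(-639\right) = 135 + \frac{1}{1542 + \left(-5 + 2 \left(- 3 \left(6 - 5\right)\right)\right)} \left(-639\right) = 135 + \frac{1}{1542 + \left(-5 + 2 \left(\left(-3\right) 1\right)\right)} \left(-639\right) = 135 + \frac{1}{1542 + \left(-5 + 2 \left(-3\right)\right)} \left(-639\right) = 135 + \frac{1}{1542 - 11} \left(-639\right) = 135 + \frac{1}{1531} \left(-639\right) = 135 - \frac{639}{1531} = \frac{206046}{1531}$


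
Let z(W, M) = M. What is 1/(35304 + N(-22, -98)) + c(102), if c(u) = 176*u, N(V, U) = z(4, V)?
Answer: 633382465/35282 ≈ 17952.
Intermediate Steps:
N(V, U) = V
1/(35304 + N(-22, -98)) + c(102) = 1/(35304 - 22) + 176*102 = 1/35282 + 17952 = 633382465/35282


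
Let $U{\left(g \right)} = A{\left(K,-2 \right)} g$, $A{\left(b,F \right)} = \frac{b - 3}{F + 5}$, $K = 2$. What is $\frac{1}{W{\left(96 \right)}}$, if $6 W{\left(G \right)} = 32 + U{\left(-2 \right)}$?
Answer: $\frac{9}{49} \approx 0.18367$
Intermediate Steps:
$A{\left(b,F \right)} = \frac{-3 + b}{5 + F}$
$U{\left(g \right)} = - \frac{g}{3}$ ($U{\left(g \right)} = \frac{-3 + 2}{5 - 2} g = \frac{1}{3} \left(-1\right) g = - \frac{g}{3}$)
$W{\left(G \right)} = \frac{49}{9}$ ($W{\left(G \right)} = \frac{32 - - \frac{2}{3}}{6} = \frac{32 + \frac{2}{3}}{6} = \frac{1}{6} \cdot \frac{98}{3} = \frac{49}{9}$)
$\frac{1}{W{\left(96 \right)}} = \frac{1}{\frac{49}{9}} = \frac{9}{49}$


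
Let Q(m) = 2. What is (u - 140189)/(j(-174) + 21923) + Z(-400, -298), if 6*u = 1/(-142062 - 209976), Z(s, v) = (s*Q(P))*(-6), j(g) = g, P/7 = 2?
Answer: 220210353374507/45938846772 ≈ 4793.6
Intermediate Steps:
P = 14 (P = 7*2 = 14)
Z(s, v) = -12*s (Z(s, v) = (s*2)*(-6) = (2*s)*(-6) = -12*s)
u = -1/2112228 (u = 1/(6*(-142062 - 209976)) = (⅙)/(-352038) = (⅙)*(-1/352038) = -1/2112228 ≈ -4.7343e-7)
(u - 140189)/(j(-174) + 21923) + Z(-400, -298) = (-1/2112228 - 140189)/(-174 + 21923) - 12*(-400) = -296111131093/2112228/21749 + 4800 = -296111131093/2112228*1/21749 + 4800 = -296111131093/45938846772 + 4800 = 220210353374507/45938846772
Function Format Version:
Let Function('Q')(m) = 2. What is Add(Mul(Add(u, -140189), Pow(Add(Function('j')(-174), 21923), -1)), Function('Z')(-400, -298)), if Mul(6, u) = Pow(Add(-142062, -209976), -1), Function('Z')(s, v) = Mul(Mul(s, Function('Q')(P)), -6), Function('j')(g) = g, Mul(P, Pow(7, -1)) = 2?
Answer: Rational(220210353374507, 45938846772) ≈ 4793.6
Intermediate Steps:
P = 14 (P = Mul(7, 2) = 14)
Function('Z')(s, v) = Mul(-12, s) (Function('Z')(s, v) = Mul(Mul(s, 2), -6) = Mul(Mul(2, s), -6) = Mul(-12, s))
u = Rational(-1, 2112228) (u = Mul(Rational(1, 6), Pow(Add(-142062, -209976), -1)) = Mul(Rational(1, 6), Pow(-352038, -1)) = Mul(Rational(1, 6), Rational(-1, 352038)) = Rational(-1, 2112228) ≈ -4.7343e-7)
Add(Mul(Add(u, -140189), Pow(Add(Function('j')(-174), 21923), -1)), Function('Z')(-400, -298)) = Add(Mul(Add(Rational(-1, 2112228), -140189), Pow(Add(-174, 21923), -1)), Mul(-12, -400)) = Add(Mul(Rational(-296111131093, 2112228), Pow(21749, -1)), 4800) = Add(Mul(Rational(-296111131093, 2112228), Rational(1, 21749)), 4800) = Add(Rational(-296111131093, 45938846772), 4800) = Rational(220210353374507, 45938846772)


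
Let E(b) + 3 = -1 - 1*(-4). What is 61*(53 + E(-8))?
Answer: 3233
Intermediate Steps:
E(b) = 0 (E(b) = -3 + (-1 - 1*(-4)) = -3 + (-1 + 4) = -3 + 3 = 0)
61*(53 + E(-8)) = 61*(53 + 0) = 61*53 = 3233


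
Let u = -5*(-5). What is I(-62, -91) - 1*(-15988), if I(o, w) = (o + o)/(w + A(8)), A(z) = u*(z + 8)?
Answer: 4940168/309 ≈ 15988.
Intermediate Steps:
u = 25
A(z) = 200 + 25*z (A(z) = 25*(z + 8) = 25*(8 + z) = 200 + 25*z)
I(o, w) = 2*o/(400 + w) (I(o, w) = (o + o)/(w + (200 + 25*8)) = (2*o)/(w + (200 + 200)) = (2*o)/(w + 400) = (2*o)/(400 + w) = 2*o/(400 + w))
I(-62, -91) - 1*(-15988) = 2*(-62)/(400 - 91) - 1*(-15988) = 2*(-62)/309 + 15988 = 2*(-62)*(1/309) + 15988 = -124/309 + 15988 = 4940168/309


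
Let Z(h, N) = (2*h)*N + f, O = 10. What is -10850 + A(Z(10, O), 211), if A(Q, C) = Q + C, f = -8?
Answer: -10447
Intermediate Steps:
Z(h, N) = -8 + 2*N*h (Z(h, N) = (2*h)*N - 8 = 2*N*h - 8 = -8 + 2*N*h)
A(Q, C) = C + Q
-10850 + A(Z(10, O), 211) = -10850 + (211 + (-8 + 2*10*10)) = -10850 + (211 + (-8 + 200)) = -10850 + (211 + 192) = -10850 + 403 = -10447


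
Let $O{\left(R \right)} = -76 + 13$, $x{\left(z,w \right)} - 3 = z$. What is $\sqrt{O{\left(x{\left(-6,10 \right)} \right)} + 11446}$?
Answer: $\sqrt{11383} \approx 106.69$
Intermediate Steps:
$x{\left(z,w \right)} = 3 + z$
$O{\left(R \right)} = -63$
$\sqrt{O{\left(x{\left(-6,10 \right)} \right)} + 11446} = \sqrt{-63 + 11446} = \sqrt{11383}$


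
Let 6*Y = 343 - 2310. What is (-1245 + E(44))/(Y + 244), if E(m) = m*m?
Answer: -4146/503 ≈ -8.2425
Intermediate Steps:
E(m) = m²
Y = -1967/6 (Y = (343 - 2310)/6 = (⅙)*(-1967) = -1967/6 ≈ -327.83)
(-1245 + E(44))/(Y + 244) = (-1245 + 44²)/(-1967/6 + 244) = (-1245 + 1936)/(-503/6) = 691*(-6/503) = -4146/503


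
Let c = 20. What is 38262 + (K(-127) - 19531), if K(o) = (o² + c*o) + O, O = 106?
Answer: 32426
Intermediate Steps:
K(o) = 106 + o² + 20*o (K(o) = (o² + 20*o) + 106 = 106 + o² + 20*o)
38262 + (K(-127) - 19531) = 38262 + ((106 + (-127)² + 20*(-127)) - 19531) = 38262 + ((106 + 16129 - 2540) - 19531) = 38262 + (13695 - 19531) = 38262 - 5836 = 32426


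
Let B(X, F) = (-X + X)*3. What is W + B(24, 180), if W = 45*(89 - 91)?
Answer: -90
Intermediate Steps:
B(X, F) = 0 (B(X, F) = 0*3 = 0)
W = -90 (W = 45*(-2) = -90)
W + B(24, 180) = -90 + 0 = -90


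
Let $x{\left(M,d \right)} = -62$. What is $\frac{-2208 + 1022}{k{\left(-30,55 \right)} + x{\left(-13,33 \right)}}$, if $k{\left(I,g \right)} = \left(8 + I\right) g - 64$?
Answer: $\frac{593}{668} \approx 0.88772$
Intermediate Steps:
$k{\left(I,g \right)} = -64 + g \left(8 + I\right)$ ($k{\left(I,g \right)} = g \left(8 + I\right) - 64 = -64 + g \left(8 + I\right)$)
$\frac{-2208 + 1022}{k{\left(-30,55 \right)} + x{\left(-13,33 \right)}} = \frac{-2208 + 1022}{\left(-64 + 8 \cdot 55 - 1650\right) - 62} = - \frac{1186}{\left(-64 + 440 - 1650\right) - 62} = - \frac{1186}{-1274 - 62} = - \frac{1186}{-1336} = \left(-1186\right) \left(- \frac{1}{1336}\right) = \frac{593}{668}$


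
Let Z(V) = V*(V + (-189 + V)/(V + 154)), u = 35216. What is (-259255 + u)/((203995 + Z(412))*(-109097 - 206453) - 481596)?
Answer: 63403037/33389767657918 ≈ 1.8989e-6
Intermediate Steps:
Z(V) = V*(V + (-189 + V)/(154 + V))
(-259255 + u)/((203995 + Z(412))*(-109097 - 206453) - 481596) = (-259255 + 35216)/((203995 + 412*(-189 + 412² + 155*412)/(154 + 412))*(-109097 - 206453) - 481596) = -224039/((203995 + 412*(-189 + 169744 + 63860)/566)*(-315550) - 481596) = -224039/((203995 + 412*(1/566)*233415)*(-315550) - 481596) = -224039/((203995 + 48083490/283)*(-315550) - 481596) = -224039/((105814075/283)*(-315550) - 481596) = -224039/(-33389631366250/283 - 481596) = -224039/(-33389767657918/283) = -224039*(-283/33389767657918) = 63403037/33389767657918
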